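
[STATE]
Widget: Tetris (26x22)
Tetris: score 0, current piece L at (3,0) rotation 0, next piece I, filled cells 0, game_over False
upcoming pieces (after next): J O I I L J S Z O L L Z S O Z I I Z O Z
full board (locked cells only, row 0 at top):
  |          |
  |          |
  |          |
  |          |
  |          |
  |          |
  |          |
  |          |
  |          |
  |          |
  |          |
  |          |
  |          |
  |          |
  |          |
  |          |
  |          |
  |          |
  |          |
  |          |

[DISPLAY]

     ▒    │Next:          
   ▒▒▒    │████           
          │               
          │               
          │               
          │               
          │Score:         
          │0              
          │               
          │               
          │               
          │               
          │               
          │               
          │               
          │               
          │               
          │               
          │               
          │               
          │               
          │               


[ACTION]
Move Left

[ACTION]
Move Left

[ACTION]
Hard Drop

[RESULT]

   ████   │Next:          
          │█              
          │███            
          │               
          │               
          │               
          │Score:         
          │0              
          │               
          │               
          │               
          │               
          │               
          │               
          │               
          │               
          │               
          │               
   ▒      │               
 ▒▒▒      │               
          │               
          │               


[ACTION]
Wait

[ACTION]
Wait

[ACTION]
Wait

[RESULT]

          │Next:          
          │█              
          │███            
   ████   │               
          │               
          │               
          │Score:         
          │0              
          │               
          │               
          │               
          │               
          │               
          │               
          │               
          │               
          │               
          │               
   ▒      │               
 ▒▒▒      │               
          │               
          │               


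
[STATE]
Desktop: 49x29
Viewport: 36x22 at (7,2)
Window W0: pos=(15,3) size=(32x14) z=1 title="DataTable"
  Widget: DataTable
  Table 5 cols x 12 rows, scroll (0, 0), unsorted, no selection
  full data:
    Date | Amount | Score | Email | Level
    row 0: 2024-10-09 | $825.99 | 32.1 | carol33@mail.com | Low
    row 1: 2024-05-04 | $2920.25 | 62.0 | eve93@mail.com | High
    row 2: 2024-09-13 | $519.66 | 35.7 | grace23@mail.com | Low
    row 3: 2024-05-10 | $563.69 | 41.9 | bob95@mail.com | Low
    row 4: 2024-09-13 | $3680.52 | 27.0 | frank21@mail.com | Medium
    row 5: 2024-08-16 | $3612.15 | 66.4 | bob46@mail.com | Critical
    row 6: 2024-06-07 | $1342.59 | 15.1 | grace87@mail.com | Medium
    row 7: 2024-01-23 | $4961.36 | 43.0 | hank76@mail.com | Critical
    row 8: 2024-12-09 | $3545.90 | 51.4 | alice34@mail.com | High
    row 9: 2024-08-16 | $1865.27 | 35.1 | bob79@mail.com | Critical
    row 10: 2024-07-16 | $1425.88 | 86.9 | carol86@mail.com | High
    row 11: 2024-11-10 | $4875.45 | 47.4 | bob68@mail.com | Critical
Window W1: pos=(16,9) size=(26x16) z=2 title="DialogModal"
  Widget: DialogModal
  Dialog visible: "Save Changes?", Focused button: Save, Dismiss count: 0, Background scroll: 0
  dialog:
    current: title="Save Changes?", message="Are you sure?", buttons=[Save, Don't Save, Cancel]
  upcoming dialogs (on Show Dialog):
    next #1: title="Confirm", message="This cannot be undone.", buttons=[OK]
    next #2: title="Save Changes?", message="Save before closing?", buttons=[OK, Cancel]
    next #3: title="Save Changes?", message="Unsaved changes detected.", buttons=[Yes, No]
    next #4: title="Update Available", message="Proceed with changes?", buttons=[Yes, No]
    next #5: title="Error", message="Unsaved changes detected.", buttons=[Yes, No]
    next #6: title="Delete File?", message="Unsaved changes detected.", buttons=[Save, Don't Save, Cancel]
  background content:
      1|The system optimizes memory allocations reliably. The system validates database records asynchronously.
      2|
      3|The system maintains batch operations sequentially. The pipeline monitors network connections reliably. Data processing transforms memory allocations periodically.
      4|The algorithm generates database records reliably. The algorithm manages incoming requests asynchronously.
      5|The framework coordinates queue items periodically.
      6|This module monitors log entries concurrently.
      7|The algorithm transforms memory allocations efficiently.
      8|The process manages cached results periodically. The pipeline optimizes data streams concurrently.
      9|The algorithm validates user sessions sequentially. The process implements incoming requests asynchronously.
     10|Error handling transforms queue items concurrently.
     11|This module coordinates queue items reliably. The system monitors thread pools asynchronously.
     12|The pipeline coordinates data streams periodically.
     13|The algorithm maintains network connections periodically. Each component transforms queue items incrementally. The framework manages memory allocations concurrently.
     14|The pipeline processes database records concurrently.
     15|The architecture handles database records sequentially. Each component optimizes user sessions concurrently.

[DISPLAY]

                                    
        ┏━━━━━━━━━━━━━━━━━━━━━━━━━━━
        ┃ DataTable                 
        ┠───────────────────────────
        ┃Date      │Amount  │Score│E
        ┃──────────┼────────┼─────┼─
        ┃2024-10-09│$825.99 │32.1 │c
        ┃┏━━━━━━━━━━━━━━━━━━━━━━━━┓e
        ┃┃ DialogModal            ┃g
        ┃┠────────────────────────┨b
        ┃┃The system optimizes mem┃f
        ┃┃                        ┃b
        ┃┃The system maintains bat┃g
        ┃┃Th┌──────────────────┐s ┃h
        ┗┃Th│  Save Changes?   │te┃━
         ┃Th│  Are you sure?   │og┃ 
         ┃Th│[Save]  Don't Save│ms┃ 
         ┃Th└──────────────────┘ch┃ 
         ┃The algorithm validates ┃ 
         ┃Error handling transform┃ 
         ┃This module coordinates ┃ 
         ┃The pipeline coordinates┃ 


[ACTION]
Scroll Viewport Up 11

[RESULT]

                                    
                                    
                                    
        ┏━━━━━━━━━━━━━━━━━━━━━━━━━━━
        ┃ DataTable                 
        ┠───────────────────────────
        ┃Date      │Amount  │Score│E
        ┃──────────┼────────┼─────┼─
        ┃2024-10-09│$825.99 │32.1 │c
        ┃┏━━━━━━━━━━━━━━━━━━━━━━━━┓e
        ┃┃ DialogModal            ┃g
        ┃┠────────────────────────┨b
        ┃┃The system optimizes mem┃f
        ┃┃                        ┃b
        ┃┃The system maintains bat┃g
        ┃┃Th┌──────────────────┐s ┃h
        ┗┃Th│  Save Changes?   │te┃━
         ┃Th│  Are you sure?   │og┃ 
         ┃Th│[Save]  Don't Save│ms┃ 
         ┃Th└──────────────────┘ch┃ 
         ┃The algorithm validates ┃ 
         ┃Error handling transform┃ 


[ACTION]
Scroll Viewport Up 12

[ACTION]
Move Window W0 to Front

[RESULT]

                                    
                                    
                                    
        ┏━━━━━━━━━━━━━━━━━━━━━━━━━━━
        ┃ DataTable                 
        ┠───────────────────────────
        ┃Date      │Amount  │Score│E
        ┃──────────┼────────┼─────┼─
        ┃2024-10-09│$825.99 │32.1 │c
        ┃2024-05-04│$2920.25│62.0 │e
        ┃2024-09-13│$519.66 │35.7 │g
        ┃2024-05-10│$563.69 │41.9 │b
        ┃2024-09-13│$3680.52│27.0 │f
        ┃2024-08-16│$3612.15│66.4 │b
        ┃2024-06-07│$1342.59│15.1 │g
        ┃2024-01-23│$4961.36│43.0 │h
        ┗━━━━━━━━━━━━━━━━━━━━━━━━━━━
         ┃Th│  Are you sure?   │og┃ 
         ┃Th│[Save]  Don't Save│ms┃ 
         ┃Th└──────────────────┘ch┃ 
         ┃The algorithm validates ┃ 
         ┃Error handling transform┃ 


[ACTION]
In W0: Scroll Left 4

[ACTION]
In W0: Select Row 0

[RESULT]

                                    
                                    
                                    
        ┏━━━━━━━━━━━━━━━━━━━━━━━━━━━
        ┃ DataTable                 
        ┠───────────────────────────
        ┃Date      │Amount  │Score│E
        ┃──────────┼────────┼─────┼─
        ┃>024-10-09│$825.99 │32.1 │c
        ┃2024-05-04│$2920.25│62.0 │e
        ┃2024-09-13│$519.66 │35.7 │g
        ┃2024-05-10│$563.69 │41.9 │b
        ┃2024-09-13│$3680.52│27.0 │f
        ┃2024-08-16│$3612.15│66.4 │b
        ┃2024-06-07│$1342.59│15.1 │g
        ┃2024-01-23│$4961.36│43.0 │h
        ┗━━━━━━━━━━━━━━━━━━━━━━━━━━━
         ┃Th│  Are you sure?   │og┃ 
         ┃Th│[Save]  Don't Save│ms┃ 
         ┃Th└──────────────────┘ch┃ 
         ┃The algorithm validates ┃ 
         ┃Error handling transform┃ 


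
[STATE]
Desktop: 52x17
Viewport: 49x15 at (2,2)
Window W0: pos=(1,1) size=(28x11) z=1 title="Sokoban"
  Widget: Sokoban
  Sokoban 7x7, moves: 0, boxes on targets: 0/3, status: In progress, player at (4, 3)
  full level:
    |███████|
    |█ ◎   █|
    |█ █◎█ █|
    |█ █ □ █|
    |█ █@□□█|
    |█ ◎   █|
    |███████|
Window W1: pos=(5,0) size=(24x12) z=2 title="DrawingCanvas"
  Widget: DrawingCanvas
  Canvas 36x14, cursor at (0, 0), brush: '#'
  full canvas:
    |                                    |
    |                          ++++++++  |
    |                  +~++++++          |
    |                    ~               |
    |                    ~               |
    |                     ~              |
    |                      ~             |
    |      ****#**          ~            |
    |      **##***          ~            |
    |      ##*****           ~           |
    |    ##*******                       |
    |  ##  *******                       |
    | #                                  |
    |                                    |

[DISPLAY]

 So┠──────────────────────┨                      
───┃+                     ┃                      
███┃                      ┃                      
█ ◎┃                  +~++┃                      
█ █┃                    ~ ┃                      
█ █┃                    ~ ┃                      
█ █┃                     ~┃                      
█ ◎┃                      ┃                      
███┃      ****#**         ┃                      
━━━┗━━━━━━━━━━━━━━━━━━━━━━┛                      
                                                 
                                                 
                                                 
                                                 
                                                 


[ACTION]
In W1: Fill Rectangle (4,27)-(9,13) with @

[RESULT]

 So┠──────────────────────┨                      
───┃+                     ┃                      
███┃                      ┃                      
█ ◎┃                  +~++┃                      
█ █┃                    ~ ┃                      
█ █┃             @@@@@@@@@┃                      
█ █┃             @@@@@@@@@┃                      
█ ◎┃             @@@@@@@@@┃                      
███┃      ****#**@@@@@@@@@┃                      
━━━┗━━━━━━━━━━━━━━━━━━━━━━┛                      
                                                 
                                                 
                                                 
                                                 
                                                 


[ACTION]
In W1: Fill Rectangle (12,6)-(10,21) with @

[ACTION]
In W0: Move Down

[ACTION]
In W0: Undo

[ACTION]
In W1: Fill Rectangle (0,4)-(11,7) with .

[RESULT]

 So┠──────────────────────┨                      
───┃+   ....              ┃                      
███┃    ....              ┃                      
█ ◎┃    ....          +~++┃                      
█ █┃    ....            ~ ┃                      
█ █┃    ....     @@@@@@@@@┃                      
█ █┃    ....     @@@@@@@@@┃                      
█ ◎┃    ....     @@@@@@@@@┃                      
███┃    ....**#**@@@@@@@@@┃                      
━━━┗━━━━━━━━━━━━━━━━━━━━━━┛                      
                                                 
                                                 
                                                 
                                                 
                                                 


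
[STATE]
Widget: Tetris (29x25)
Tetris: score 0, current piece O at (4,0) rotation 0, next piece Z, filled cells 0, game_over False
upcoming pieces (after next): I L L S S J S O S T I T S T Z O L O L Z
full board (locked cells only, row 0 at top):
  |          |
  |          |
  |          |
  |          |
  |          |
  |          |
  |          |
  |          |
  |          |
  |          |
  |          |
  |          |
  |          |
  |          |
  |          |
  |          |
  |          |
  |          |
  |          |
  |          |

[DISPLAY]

    ▓▓    │Next:             
    ▓▓    │▓▓                
          │ ▓▓               
          │                  
          │                  
          │                  
          │Score:            
          │0                 
          │                  
          │                  
          │                  
          │                  
          │                  
          │                  
          │                  
          │                  
          │                  
          │                  
          │                  
          │                  
          │                  
          │                  
          │                  
          │                  
          │                  


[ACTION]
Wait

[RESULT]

          │Next:             
    ▓▓    │▓▓                
    ▓▓    │ ▓▓               
          │                  
          │                  
          │                  
          │Score:            
          │0                 
          │                  
          │                  
          │                  
          │                  
          │                  
          │                  
          │                  
          │                  
          │                  
          │                  
          │                  
          │                  
          │                  
          │                  
          │                  
          │                  
          │                  


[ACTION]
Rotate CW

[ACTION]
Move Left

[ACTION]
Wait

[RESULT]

          │Next:             
          │▓▓                
   ▓▓     │ ▓▓               
   ▓▓     │                  
          │                  
          │                  
          │Score:            
          │0                 
          │                  
          │                  
          │                  
          │                  
          │                  
          │                  
          │                  
          │                  
          │                  
          │                  
          │                  
          │                  
          │                  
          │                  
          │                  
          │                  
          │                  


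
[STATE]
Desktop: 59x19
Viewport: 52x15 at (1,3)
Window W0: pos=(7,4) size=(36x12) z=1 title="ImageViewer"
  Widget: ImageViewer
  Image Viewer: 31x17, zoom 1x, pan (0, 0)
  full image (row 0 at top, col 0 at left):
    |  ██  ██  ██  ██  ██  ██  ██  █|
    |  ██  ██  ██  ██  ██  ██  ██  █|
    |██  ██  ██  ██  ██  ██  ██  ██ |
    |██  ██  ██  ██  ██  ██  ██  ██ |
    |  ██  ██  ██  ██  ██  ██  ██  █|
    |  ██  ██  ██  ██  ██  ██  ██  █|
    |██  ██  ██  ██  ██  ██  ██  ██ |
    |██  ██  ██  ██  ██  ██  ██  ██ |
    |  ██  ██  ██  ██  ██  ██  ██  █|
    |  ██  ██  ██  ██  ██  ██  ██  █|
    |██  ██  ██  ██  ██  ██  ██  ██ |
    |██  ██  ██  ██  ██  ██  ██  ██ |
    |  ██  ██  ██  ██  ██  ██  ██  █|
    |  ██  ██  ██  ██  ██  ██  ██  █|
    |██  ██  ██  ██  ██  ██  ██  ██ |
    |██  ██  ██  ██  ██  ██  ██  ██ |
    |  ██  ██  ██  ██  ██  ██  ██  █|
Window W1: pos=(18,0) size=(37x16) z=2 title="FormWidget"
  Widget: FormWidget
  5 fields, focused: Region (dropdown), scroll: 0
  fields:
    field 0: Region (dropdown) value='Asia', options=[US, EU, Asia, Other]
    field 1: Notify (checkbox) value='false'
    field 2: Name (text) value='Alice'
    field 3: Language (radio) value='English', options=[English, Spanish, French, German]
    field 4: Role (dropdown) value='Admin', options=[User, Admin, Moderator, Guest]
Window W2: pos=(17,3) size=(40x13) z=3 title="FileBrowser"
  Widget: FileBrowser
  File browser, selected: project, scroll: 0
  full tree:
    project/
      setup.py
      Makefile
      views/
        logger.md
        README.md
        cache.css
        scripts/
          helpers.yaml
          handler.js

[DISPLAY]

                ┏━━━━━━━━━━━━━━━━━━━━━━━━━━━━━━━━━━━
      ┏━━━━━━━━━┃ FileBrowser                       
      ┃ ImageVie┠───────────────────────────────────
      ┠─────────┃> [-] project/                     
      ┃  ██  ██ ┃    setup.py                       
      ┃  ██  ██ ┃    Makefile                       
      ┃██  ██  █┃    [+] views/                     
      ┃██  ██  █┃                                   
      ┃  ██  ██ ┃                                   
      ┃  ██  ██ ┃                                   
      ┃██  ██  █┃                                   
      ┃██  ██  █┃                                   
      ┗━━━━━━━━━┗━━━━━━━━━━━━━━━━━━━━━━━━━━━━━━━━━━━
                                                    
                                                    


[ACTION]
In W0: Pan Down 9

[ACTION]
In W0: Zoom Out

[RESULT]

                ┏━━━━━━━━━━━━━━━━━━━━━━━━━━━━━━━━━━━
      ┏━━━━━━━━━┃ FileBrowser                       
      ┃ ImageVie┠───────────────────────────────────
      ┠─────────┃> [-] project/                     
      ┃  ██  ██ ┃    setup.py                       
      ┃██  ██  █┃    Makefile                       
      ┃██  ██  █┃    [+] views/                     
      ┃  ██  ██ ┃                                   
      ┃  ██  ██ ┃                                   
      ┃██  ██  █┃                                   
      ┃██  ██  █┃                                   
      ┃  ██  ██ ┃                                   
      ┗━━━━━━━━━┗━━━━━━━━━━━━━━━━━━━━━━━━━━━━━━━━━━━
                                                    
                                                    


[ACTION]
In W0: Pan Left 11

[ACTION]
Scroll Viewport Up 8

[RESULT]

                 ┏━━━━━━━━━━━━━━━━━━━━━━━━━━━━━━━━━━
                 ┃ FormWidget                       
                 ┠──────────────────────────────────
                ┏━━━━━━━━━━━━━━━━━━━━━━━━━━━━━━━━━━━
      ┏━━━━━━━━━┃ FileBrowser                       
      ┃ ImageVie┠───────────────────────────────────
      ┠─────────┃> [-] project/                     
      ┃  ██  ██ ┃    setup.py                       
      ┃██  ██  █┃    Makefile                       
      ┃██  ██  █┃    [+] views/                     
      ┃  ██  ██ ┃                                   
      ┃  ██  ██ ┃                                   
      ┃██  ██  █┃                                   
      ┃██  ██  █┃                                   
      ┃  ██  ██ ┃                                   


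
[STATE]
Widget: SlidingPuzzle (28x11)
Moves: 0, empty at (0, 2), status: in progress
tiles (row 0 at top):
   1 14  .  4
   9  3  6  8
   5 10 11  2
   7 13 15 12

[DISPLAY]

┌────┬────┬────┬────┐       
│  1 │ 14 │    │  4 │       
├────┼────┼────┼────┤       
│  9 │  3 │  6 │  8 │       
├────┼────┼────┼────┤       
│  5 │ 10 │ 11 │  2 │       
├────┼────┼────┼────┤       
│  7 │ 13 │ 15 │ 12 │       
└────┴────┴────┴────┘       
Moves: 0                    
                            


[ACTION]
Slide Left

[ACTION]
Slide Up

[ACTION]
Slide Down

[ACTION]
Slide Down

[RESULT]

┌────┬────┬────┬────┐       
│  1 │ 14 │  4 │    │       
├────┼────┼────┼────┤       
│  9 │  3 │  6 │  8 │       
├────┼────┼────┼────┤       
│  5 │ 10 │ 11 │  2 │       
├────┼────┼────┼────┤       
│  7 │ 13 │ 15 │ 12 │       
└────┴────┴────┴────┘       
Moves: 3                    
                            


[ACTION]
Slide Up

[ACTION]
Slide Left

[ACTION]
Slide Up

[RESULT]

┌────┬────┬────┬────┐       
│  1 │ 14 │  4 │  8 │       
├────┼────┼────┼────┤       
│  9 │  3 │  6 │  2 │       
├────┼────┼────┼────┤       
│  5 │ 10 │ 11 │    │       
├────┼────┼────┼────┤       
│  7 │ 13 │ 15 │ 12 │       
└────┴────┴────┴────┘       
Moves: 5                    
                            


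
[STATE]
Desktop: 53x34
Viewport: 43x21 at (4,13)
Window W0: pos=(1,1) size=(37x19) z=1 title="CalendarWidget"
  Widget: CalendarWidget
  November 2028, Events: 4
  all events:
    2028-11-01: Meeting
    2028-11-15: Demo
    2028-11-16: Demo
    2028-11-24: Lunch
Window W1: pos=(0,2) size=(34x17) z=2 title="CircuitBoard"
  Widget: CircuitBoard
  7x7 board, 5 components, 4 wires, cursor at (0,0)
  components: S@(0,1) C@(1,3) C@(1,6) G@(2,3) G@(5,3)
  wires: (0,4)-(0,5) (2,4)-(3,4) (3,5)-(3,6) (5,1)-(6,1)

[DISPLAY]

                             ┃   ┃         
                             ┃   ┃         
                             ┃   ┃         
     ·       G               ┃   ┃         
     │                       ┃   ┃         
━━━━━━━━━━━━━━━━━━━━━━━━━━━━━┛   ┃         
━━━━━━━━━━━━━━━━━━━━━━━━━━━━━━━━━┛         
                                           
                                           
                                           
                                           
                                           
                                           
                                           
                                           
                                           
                                           
                                           
                                           
                                           
                                           


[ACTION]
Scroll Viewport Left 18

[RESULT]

┃                                ┃   ┃     
┃4                               ┃   ┃     
┃                                ┃   ┃     
┃5       ·       G               ┃   ┃     
┃        │                       ┃   ┃     
┗━━━━━━━━━━━━━━━━━━━━━━━━━━━━━━━━┛   ┃     
 ┗━━━━━━━━━━━━━━━━━━━━━━━━━━━━━━━━━━━┛     
                                           
                                           
                                           
                                           
                                           
                                           
                                           
                                           
                                           
                                           
                                           
                                           
                                           
                                           


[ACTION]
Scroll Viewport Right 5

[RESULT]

                            ┃   ┃          
                            ┃   ┃          
                            ┃   ┃          
    ·       G               ┃   ┃          
    │                       ┃   ┃          
━━━━━━━━━━━━━━━━━━━━━━━━━━━━┛   ┃          
━━━━━━━━━━━━━━━━━━━━━━━━━━━━━━━━┛          
                                           
                                           
                                           
                                           
                                           
                                           
                                           
                                           
                                           
                                           
                                           
                                           
                                           
                                           


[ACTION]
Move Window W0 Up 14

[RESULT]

                            ┃   ┃          
                            ┃   ┃          
                            ┃   ┃          
    ·       G               ┃   ┃          
    │                       ┃   ┃          
━━━━━━━━━━━━━━━━━━━━━━━━━━━━┛━━━┛          
                                           
                                           
                                           
                                           
                                           
                                           
                                           
                                           
                                           
                                           
                                           
                                           
                                           
                                           
                                           


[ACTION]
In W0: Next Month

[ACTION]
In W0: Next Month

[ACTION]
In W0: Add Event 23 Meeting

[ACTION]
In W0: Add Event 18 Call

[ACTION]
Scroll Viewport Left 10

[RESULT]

┃                                ┃   ┃     
┃4                               ┃   ┃     
┃                                ┃   ┃     
┃5       ·       G               ┃   ┃     
┃        │                       ┃   ┃     
┗━━━━━━━━━━━━━━━━━━━━━━━━━━━━━━━━┛━━━┛     
                                           
                                           
                                           
                                           
                                           
                                           
                                           
                                           
                                           
                                           
                                           
                                           
                                           
                                           
                                           


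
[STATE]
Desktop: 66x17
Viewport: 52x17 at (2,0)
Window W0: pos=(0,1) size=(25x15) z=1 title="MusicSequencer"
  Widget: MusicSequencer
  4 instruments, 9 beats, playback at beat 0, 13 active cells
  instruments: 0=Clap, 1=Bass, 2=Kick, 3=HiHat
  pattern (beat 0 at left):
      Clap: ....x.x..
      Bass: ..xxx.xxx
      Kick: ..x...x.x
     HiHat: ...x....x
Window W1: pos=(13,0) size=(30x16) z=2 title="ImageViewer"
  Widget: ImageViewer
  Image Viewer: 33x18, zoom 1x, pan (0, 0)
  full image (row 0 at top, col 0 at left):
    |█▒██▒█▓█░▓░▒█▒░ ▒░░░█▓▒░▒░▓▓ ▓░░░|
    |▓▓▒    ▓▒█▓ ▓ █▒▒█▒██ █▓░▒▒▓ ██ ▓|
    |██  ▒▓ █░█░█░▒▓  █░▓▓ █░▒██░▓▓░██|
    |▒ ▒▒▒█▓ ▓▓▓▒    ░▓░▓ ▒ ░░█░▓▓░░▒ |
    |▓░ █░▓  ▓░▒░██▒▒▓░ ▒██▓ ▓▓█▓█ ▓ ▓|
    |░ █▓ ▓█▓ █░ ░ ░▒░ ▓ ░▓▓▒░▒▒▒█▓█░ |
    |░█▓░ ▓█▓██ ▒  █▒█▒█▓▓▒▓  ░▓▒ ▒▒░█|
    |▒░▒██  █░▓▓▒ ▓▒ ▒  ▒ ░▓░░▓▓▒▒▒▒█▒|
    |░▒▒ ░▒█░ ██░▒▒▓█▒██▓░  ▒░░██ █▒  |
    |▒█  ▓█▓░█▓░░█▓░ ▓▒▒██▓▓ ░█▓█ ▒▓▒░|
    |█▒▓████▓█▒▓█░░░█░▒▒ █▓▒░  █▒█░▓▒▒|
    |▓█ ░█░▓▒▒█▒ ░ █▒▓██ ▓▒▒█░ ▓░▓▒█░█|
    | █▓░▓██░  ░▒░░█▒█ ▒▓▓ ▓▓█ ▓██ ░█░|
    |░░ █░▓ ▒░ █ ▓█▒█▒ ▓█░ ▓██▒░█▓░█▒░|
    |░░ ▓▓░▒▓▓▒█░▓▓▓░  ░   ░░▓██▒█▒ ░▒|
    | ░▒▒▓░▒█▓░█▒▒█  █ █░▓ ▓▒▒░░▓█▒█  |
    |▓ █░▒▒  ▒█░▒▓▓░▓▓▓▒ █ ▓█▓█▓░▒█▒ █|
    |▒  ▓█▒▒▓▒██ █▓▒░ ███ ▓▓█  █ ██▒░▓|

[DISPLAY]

           ┏━━━━━━━━━━━━━━━━━━━━━━━━━━━━┓           
━━━━━━━━━━━┃ ImageViewer                ┃           
MusicSequen┠────────────────────────────┨           
───────────┃█▒██▒█▓█░▓░▒█▒░ ▒░░░█▓▒░▒░▓▓┃           
     ▼12345┃▓▓▒    ▓▒█▓ ▓ █▒▒█▒██ █▓░▒▒▓┃           
 Clap····█·┃██  ▒▓ █░█░█░▒▓  █░▓▓ █░▒██░┃           
 Bass··███·┃▒ ▒▒▒█▓ ▓▓▓▒    ░▓░▓ ▒ ░░█░▓┃           
 Kick··█···┃▓░ █░▓  ▓░▒░██▒▒▓░ ▒██▓ ▓▓█▓┃           
HiHat···█··┃░ █▓ ▓█▓ █░ ░ ░▒░ ▓ ░▓▓▒░▒▒▒┃           
           ┃░█▓░ ▓█▓██ ▒  █▒█▒█▓▓▒▓  ░▓▒┃           
           ┃▒░▒██  █░▓▓▒ ▓▒ ▒  ▒ ░▓░░▓▓▒┃           
           ┃░▒▒ ░▒█░ ██░▒▒▓█▒██▓░  ▒░░██┃           
           ┃▒█  ▓█▓░█▓░░█▓░ ▓▒▒██▓▓ ░█▓█┃           
           ┃█▒▓████▓█▒▓█░░░█░▒▒ █▓▒░  █▒┃           
           ┃▓█ ░█░▓▒▒█▒ ░ █▒▓██ ▓▒▒█░ ▓░┃           
━━━━━━━━━━━┗━━━━━━━━━━━━━━━━━━━━━━━━━━━━┛           
                                                    


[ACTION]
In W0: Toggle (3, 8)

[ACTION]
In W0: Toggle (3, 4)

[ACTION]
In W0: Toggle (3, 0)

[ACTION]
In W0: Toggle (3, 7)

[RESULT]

           ┏━━━━━━━━━━━━━━━━━━━━━━━━━━━━┓           
━━━━━━━━━━━┃ ImageViewer                ┃           
MusicSequen┠────────────────────────────┨           
───────────┃█▒██▒█▓█░▓░▒█▒░ ▒░░░█▓▒░▒░▓▓┃           
     ▼12345┃▓▓▒    ▓▒█▓ ▓ █▒▒█▒██ █▓░▒▒▓┃           
 Clap····█·┃██  ▒▓ █░█░█░▒▓  █░▓▓ █░▒██░┃           
 Bass··███·┃▒ ▒▒▒█▓ ▓▓▓▒    ░▓░▓ ▒ ░░█░▓┃           
 Kick··█···┃▓░ █░▓  ▓░▒░██▒▒▓░ ▒██▓ ▓▓█▓┃           
HiHat█··██·┃░ █▓ ▓█▓ █░ ░ ░▒░ ▓ ░▓▓▒░▒▒▒┃           
           ┃░█▓░ ▓█▓██ ▒  █▒█▒█▓▓▒▓  ░▓▒┃           
           ┃▒░▒██  █░▓▓▒ ▓▒ ▒  ▒ ░▓░░▓▓▒┃           
           ┃░▒▒ ░▒█░ ██░▒▒▓█▒██▓░  ▒░░██┃           
           ┃▒█  ▓█▓░█▓░░█▓░ ▓▒▒██▓▓ ░█▓█┃           
           ┃█▒▓████▓█▒▓█░░░█░▒▒ █▓▒░  █▒┃           
           ┃▓█ ░█░▓▒▒█▒ ░ █▒▓██ ▓▒▒█░ ▓░┃           
━━━━━━━━━━━┗━━━━━━━━━━━━━━━━━━━━━━━━━━━━┛           
                                                    


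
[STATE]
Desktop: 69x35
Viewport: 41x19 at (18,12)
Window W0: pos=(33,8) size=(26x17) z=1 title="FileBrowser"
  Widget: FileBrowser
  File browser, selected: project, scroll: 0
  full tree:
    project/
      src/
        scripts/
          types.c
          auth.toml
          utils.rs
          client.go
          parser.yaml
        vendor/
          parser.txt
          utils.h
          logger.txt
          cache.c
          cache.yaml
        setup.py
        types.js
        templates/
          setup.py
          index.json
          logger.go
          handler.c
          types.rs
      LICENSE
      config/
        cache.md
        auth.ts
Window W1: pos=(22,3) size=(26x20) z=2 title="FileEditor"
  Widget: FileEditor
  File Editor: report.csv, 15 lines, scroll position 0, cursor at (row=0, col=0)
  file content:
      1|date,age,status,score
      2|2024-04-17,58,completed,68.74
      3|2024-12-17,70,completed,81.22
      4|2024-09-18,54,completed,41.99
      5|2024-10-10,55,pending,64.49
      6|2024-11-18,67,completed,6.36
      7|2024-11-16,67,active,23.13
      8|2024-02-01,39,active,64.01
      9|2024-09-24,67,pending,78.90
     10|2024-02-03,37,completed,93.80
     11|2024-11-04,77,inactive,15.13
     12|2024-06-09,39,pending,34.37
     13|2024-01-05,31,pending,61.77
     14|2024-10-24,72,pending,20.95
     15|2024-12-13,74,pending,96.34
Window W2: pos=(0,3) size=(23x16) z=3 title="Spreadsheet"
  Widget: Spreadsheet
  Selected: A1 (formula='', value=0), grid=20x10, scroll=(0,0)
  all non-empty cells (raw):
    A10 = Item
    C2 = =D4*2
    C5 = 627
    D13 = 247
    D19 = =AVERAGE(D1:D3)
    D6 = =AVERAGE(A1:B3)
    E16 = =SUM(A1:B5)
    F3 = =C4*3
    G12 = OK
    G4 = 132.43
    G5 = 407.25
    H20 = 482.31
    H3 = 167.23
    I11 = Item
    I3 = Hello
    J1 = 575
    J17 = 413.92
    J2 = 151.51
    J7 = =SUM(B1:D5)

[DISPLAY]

  0 ┃2024-11-16,67,active,23░┃          ┃
  0 ┃2024-02-01,39,active,64░┃          ┃
  0 ┃2024-09-24,67,pending,7░┃/         ┃
  0 ┃2024-02-03,37,completed░┃          ┃
  0 ┃2024-11-04,77,inactive,░┃          ┃
  0 ┃2024-06-09,39,pending,3░┃          ┃
━━━━┛2024-01-05,31,pending,6░┃          ┃
    ┃2024-10-24,72,pending,2░┃          ┃
    ┃2024-12-13,74,pending,9░┃          ┃
    ┃                       ▼┃          ┃
    ┗━━━━━━━━━━━━━━━━━━━━━━━━┛          ┃
               ┃                        ┃
               ┗━━━━━━━━━━━━━━━━━━━━━━━━┛
                                         
                                         
                                         
                                         
                                         
                                         


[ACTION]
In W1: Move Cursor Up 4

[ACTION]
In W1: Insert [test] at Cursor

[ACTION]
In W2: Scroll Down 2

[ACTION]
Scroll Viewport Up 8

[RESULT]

    ┃ FileEditor             ┃           
────┨────────────────────────┨           
    ┃test█ate,age,status,sco▲┃           
    ┃2024-04-17,58,completed█┃           
----┃2024-12-17,70,completed░┃━━━━━━━━━━┓
  0 ┃2024-09-18,54,completed░┃          ┃
  0 ┃2024-10-10,55,pending,6░┃──────────┨
  0 ┃2024-11-18,67,completed░┃          ┃
  0 ┃2024-11-16,67,active,23░┃          ┃
  0 ┃2024-02-01,39,active,64░┃          ┃
  0 ┃2024-09-24,67,pending,7░┃/         ┃
  0 ┃2024-02-03,37,completed░┃          ┃
  0 ┃2024-11-04,77,inactive,░┃          ┃
  0 ┃2024-06-09,39,pending,3░┃          ┃
━━━━┛2024-01-05,31,pending,6░┃          ┃
    ┃2024-10-24,72,pending,2░┃          ┃
    ┃2024-12-13,74,pending,9░┃          ┃
    ┃                       ▼┃          ┃
    ┗━━━━━━━━━━━━━━━━━━━━━━━━┛          ┃


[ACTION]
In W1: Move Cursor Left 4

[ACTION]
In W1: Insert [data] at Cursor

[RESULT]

    ┃ FileEditor             ┃           
────┨────────────────────────┨           
    ┃data█estdate,age,status▲┃           
    ┃2024-04-17,58,completed█┃           
----┃2024-12-17,70,completed░┃━━━━━━━━━━┓
  0 ┃2024-09-18,54,completed░┃          ┃
  0 ┃2024-10-10,55,pending,6░┃──────────┨
  0 ┃2024-11-18,67,completed░┃          ┃
  0 ┃2024-11-16,67,active,23░┃          ┃
  0 ┃2024-02-01,39,active,64░┃          ┃
  0 ┃2024-09-24,67,pending,7░┃/         ┃
  0 ┃2024-02-03,37,completed░┃          ┃
  0 ┃2024-11-04,77,inactive,░┃          ┃
  0 ┃2024-06-09,39,pending,3░┃          ┃
━━━━┛2024-01-05,31,pending,6░┃          ┃
    ┃2024-10-24,72,pending,2░┃          ┃
    ┃2024-12-13,74,pending,9░┃          ┃
    ┃                       ▼┃          ┃
    ┗━━━━━━━━━━━━━━━━━━━━━━━━┛          ┃
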